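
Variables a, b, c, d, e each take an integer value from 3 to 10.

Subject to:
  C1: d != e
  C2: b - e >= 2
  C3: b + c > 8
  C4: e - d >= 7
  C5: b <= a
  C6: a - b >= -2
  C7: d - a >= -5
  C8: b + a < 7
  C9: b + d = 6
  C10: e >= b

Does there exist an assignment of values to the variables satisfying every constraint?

Constraints 2, 4, 6, and 7 give d − a ≥ -5, a − b ≥ -2, b − e ≥ 2, e − d ≥ 7.
Adding all 4 inequalities: the left sides telescope to 0, and the right sides sum to (-5) + (-2) + 2 + 7 = 2. So 0 ≥ 2, which is false.

Unsatisfiable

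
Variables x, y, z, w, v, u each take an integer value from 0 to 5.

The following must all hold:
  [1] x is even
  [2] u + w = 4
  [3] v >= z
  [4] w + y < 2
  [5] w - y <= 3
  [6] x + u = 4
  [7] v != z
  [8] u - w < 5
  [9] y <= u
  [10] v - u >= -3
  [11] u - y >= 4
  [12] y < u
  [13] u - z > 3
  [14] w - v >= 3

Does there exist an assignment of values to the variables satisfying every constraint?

Unsatisfiable

Constraints 5, 10, 11, and 14 give y − w ≥ -3, w − v ≥ 3, v − u ≥ -3, u − y ≥ 4.
Adding all 4 inequalities: the left sides telescope to 0, and the right sides sum to (-3) + 3 + (-3) + 4 = 1. So 0 ≥ 1, which is false.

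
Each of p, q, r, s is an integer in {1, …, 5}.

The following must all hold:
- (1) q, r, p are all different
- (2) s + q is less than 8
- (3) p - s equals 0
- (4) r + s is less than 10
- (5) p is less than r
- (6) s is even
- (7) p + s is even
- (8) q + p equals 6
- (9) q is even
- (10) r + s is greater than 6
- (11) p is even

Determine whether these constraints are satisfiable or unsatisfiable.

Satisfiable

The assignment p = 2, q = 4, r = 5, s = 2 works:
  constraint 2 holds since s + q = 6.
  constraint 3 holds since p - s = 0.
  constraint 4 holds since r + s = 7.
The rest check out directly.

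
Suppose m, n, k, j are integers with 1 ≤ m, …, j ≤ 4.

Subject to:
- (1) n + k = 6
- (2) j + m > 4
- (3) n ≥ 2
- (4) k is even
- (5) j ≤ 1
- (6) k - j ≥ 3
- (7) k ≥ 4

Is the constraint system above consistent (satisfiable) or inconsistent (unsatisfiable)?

Setting (m, n, k, j) = (4, 2, 4, 1) satisfies everything: constraint 1: n + k = 6; constraint 2: j + m = 5; constraint 6: k - j = 3, and the others follow.

Satisfiable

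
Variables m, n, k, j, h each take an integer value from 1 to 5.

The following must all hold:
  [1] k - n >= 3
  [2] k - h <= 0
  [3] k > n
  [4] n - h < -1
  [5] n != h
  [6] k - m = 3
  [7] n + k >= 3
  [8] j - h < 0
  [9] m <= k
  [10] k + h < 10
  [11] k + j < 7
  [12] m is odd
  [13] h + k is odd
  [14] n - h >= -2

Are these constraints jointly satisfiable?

Constraints 1, 2, and 14 give k − n ≥ 3, n − h ≥ -2, h − k ≥ 0.
Adding all 3 inequalities: the left sides telescope to 0, and the right sides sum to 3 + (-2) + 0 = 1. So 0 ≥ 1, which is false.

Unsatisfiable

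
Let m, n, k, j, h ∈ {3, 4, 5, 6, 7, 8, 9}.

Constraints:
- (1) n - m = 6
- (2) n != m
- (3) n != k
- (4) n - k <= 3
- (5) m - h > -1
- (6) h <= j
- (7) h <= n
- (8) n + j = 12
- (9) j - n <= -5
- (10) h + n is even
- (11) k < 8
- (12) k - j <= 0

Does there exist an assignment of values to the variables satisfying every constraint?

Unsatisfiable

Constraints 4, 9, and 12 give j − k ≥ 0, k − n ≥ -3, n − j ≥ 5.
Adding all 3 inequalities: the left sides telescope to 0, and the right sides sum to 0 + (-3) + 5 = 2. So 0 ≥ 2, which is false.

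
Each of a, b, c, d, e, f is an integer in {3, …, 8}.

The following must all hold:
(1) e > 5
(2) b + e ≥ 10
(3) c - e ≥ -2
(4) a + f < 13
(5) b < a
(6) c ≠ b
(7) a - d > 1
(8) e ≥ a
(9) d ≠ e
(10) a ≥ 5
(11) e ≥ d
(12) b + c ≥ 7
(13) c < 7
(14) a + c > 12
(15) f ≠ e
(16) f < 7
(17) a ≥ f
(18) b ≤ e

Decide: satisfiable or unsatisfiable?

Satisfiable

Setting (a, b, c, d, e, f) = (7, 3, 6, 3, 7, 3) satisfies everything: constraint 2: b + e = 10; constraint 3: c - e = -1, and the others follow.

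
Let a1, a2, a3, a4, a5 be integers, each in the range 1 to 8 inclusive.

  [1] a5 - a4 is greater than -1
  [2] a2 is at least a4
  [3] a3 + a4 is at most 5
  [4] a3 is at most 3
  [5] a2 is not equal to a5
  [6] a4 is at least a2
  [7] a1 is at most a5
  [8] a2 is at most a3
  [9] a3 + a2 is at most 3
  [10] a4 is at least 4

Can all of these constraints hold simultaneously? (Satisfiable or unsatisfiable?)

Unsatisfiable

From constraints 2 and 10: a2 ≥ a4 and a4 ≥ 4, so a2 ≥ 4. From constraints 4 and 8: a2 ≤ a3 and a3 ≤ 3, so a2 ≤ 3. But 3 < 4, so no value of a2 works.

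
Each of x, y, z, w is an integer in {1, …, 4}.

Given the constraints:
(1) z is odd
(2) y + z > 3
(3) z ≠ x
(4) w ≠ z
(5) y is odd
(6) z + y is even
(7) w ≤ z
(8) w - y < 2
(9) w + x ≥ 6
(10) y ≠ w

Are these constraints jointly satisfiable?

Take x = 4, y = 1, z = 3, w = 2. Then constraint 2: y + z = 4; constraint 8: w - y = 1, and every other listed constraint is also met.

Satisfiable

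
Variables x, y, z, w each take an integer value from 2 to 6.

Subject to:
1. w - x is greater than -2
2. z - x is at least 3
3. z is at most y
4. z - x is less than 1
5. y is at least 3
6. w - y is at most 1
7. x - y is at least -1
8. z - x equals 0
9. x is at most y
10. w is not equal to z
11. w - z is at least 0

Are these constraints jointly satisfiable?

Constraints 2, 6, 7, and 11 give x − y ≥ -1, y − w ≥ -1, w − z ≥ 0, z − x ≥ 3.
Adding all 4 inequalities: the left sides telescope to 0, and the right sides sum to (-1) + (-1) + 0 + 3 = 1. So 0 ≥ 1, which is false.

Unsatisfiable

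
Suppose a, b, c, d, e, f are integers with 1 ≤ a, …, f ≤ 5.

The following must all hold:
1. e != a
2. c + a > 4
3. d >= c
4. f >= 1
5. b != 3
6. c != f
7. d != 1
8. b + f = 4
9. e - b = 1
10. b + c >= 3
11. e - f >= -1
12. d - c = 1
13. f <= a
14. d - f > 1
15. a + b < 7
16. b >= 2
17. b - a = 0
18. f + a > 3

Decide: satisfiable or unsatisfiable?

Satisfiable

Take a = 2, b = 2, c = 4, d = 5, e = 3, f = 2. Then constraint 2: c + a = 6; constraint 8: b + f = 4, and every other listed constraint is also met.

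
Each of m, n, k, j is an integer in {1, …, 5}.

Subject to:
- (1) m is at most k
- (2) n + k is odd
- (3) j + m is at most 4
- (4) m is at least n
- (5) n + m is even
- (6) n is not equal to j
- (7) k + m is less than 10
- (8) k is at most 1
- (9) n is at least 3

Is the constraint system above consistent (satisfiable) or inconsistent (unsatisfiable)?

Unsatisfiable

From constraints 4 and 9: m ≥ n and n ≥ 3, so m ≥ 3. From constraints 1 and 8: m ≤ k and k ≤ 1, so m ≤ 1. But 1 < 3, so no value of m works.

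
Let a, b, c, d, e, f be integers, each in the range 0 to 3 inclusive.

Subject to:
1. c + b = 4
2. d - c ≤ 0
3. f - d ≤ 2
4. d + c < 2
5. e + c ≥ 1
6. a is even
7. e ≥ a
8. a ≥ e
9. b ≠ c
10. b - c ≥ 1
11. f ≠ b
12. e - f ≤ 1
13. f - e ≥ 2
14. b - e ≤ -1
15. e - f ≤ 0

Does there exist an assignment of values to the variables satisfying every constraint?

Unsatisfiable

Constraints 2, 3, 10, 13, and 14 give d − f ≥ -2, f − e ≥ 2, e − b ≥ 1, b − c ≥ 1, c − d ≥ 0.
Adding all 5 inequalities: the left sides telescope to 0, and the right sides sum to (-2) + 2 + 1 + 1 + 0 = 2. So 0 ≥ 2, which is false.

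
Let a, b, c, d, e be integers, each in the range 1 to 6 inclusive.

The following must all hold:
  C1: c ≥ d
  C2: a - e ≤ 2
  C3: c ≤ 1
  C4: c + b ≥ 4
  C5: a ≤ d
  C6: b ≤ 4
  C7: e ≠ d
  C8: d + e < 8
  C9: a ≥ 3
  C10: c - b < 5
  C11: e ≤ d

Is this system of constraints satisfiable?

Unsatisfiable

From constraints 5 and 9: d ≥ a and a ≥ 3, so d ≥ 3. From constraints 1 and 3: d ≤ c and c ≤ 1, so d ≤ 1. But 1 < 3, so no value of d works.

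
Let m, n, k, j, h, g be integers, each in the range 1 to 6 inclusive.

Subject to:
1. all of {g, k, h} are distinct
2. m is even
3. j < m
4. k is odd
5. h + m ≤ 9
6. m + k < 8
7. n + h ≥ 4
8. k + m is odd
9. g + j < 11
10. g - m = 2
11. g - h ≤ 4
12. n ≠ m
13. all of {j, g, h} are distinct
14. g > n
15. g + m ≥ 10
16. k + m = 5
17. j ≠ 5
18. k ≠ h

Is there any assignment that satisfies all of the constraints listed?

Satisfiable

One satisfying assignment is m = 4, n = 2, k = 1, j = 2, h = 5, g = 6.
For the less obvious constraints — constraint 5: h + m = 9; constraint 6: m + k = 5 — and the others hold by inspection.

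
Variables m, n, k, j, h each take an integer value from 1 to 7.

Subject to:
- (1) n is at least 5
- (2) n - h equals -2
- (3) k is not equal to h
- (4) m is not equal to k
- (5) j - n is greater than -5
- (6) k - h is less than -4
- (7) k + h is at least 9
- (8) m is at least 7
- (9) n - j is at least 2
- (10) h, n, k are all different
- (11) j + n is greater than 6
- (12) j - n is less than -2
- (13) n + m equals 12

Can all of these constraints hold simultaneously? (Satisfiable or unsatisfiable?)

Take m = 7, n = 5, k = 2, j = 2, h = 7. Then constraint 2: n - h = -2; constraint 5: j - n = -3, and every other listed constraint is also met.

Satisfiable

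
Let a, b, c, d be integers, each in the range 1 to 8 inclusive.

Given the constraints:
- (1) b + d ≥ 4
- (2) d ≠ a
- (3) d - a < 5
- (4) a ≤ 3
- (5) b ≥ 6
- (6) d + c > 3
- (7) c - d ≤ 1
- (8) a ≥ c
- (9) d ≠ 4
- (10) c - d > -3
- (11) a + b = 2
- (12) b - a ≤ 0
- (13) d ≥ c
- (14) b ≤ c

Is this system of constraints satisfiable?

Unsatisfiable

From constraints 5 and 14: c ≥ b and b ≥ 6, so c ≥ 6. From constraints 4 and 8: c ≤ a and a ≤ 3, so c ≤ 3. But 3 < 6, so no value of c works.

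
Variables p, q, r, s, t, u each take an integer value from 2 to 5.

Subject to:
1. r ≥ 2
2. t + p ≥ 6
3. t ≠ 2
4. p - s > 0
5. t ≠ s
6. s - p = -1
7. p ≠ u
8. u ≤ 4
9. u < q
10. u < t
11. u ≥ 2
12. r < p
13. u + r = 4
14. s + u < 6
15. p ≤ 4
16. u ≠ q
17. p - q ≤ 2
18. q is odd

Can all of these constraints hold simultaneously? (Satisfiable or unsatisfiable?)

Satisfiable

Try p = 4, q = 3, r = 2, s = 3, t = 5, u = 2.
Check constraint 2: t + p = 9; constraint 4: p - s = 1; constraint 6: s - p = -1. The remaining constraints are straightforward to verify.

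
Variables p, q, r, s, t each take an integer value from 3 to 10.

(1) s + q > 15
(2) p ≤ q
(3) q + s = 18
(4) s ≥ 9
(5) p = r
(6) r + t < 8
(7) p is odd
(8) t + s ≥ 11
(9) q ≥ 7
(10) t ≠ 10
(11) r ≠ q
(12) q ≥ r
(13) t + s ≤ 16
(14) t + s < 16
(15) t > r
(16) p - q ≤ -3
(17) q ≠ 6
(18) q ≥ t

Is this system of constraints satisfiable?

Try p = 3, q = 8, r = 3, s = 10, t = 4.
Check constraint 1: s + q = 18; constraint 3: q + s = 18. The remaining constraints are straightforward to verify.

Satisfiable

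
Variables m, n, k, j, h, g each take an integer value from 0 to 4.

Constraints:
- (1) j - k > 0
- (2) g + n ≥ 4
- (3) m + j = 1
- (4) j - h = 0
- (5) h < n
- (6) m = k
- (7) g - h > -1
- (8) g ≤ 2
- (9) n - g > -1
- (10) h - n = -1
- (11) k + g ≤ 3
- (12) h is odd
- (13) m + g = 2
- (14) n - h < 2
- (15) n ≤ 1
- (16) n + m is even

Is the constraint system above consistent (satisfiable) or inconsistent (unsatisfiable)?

Unsatisfiable

From constraint 8: g ≤ 2. From constraint 15: n ≤ 1. Hence g + n ≤ 3. But constraint 2 requires g + n ≥ 4, and 4 > 3. Contradiction.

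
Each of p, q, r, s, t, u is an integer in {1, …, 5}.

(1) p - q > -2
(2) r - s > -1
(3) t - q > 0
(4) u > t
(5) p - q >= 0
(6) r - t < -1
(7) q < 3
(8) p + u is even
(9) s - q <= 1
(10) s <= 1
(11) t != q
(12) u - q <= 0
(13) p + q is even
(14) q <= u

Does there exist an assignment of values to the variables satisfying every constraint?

Constraints 3, 4, and 12 give u ≤ q, q < t, t < u. Chaining: u ≤ q < t < u, which forces u < u — impossible.

Unsatisfiable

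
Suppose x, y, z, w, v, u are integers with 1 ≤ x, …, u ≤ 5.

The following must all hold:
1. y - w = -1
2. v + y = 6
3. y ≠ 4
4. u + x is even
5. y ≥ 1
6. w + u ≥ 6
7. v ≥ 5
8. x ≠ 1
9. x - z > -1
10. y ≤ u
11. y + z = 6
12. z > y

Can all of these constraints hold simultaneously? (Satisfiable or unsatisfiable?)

One satisfying assignment is x = 5, y = 1, z = 5, w = 2, v = 5, u = 5.
For the less obvious constraints — constraint 1: y - w = -1; constraint 2: v + y = 6; constraint 6: w + u = 7 — and the others hold by inspection.

Satisfiable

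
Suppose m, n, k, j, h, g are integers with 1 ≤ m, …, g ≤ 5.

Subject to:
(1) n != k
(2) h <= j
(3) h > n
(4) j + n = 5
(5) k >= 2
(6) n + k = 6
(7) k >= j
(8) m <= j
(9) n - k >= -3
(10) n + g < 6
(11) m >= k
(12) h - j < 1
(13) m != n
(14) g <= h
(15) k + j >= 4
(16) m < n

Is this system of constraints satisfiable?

Constraints 2, 3, 7, 11, and 16 give j ≤ k, k ≤ m, m < n, n < h, h ≤ j. Chaining: j ≤ k ≤ m < n < h ≤ j, which forces j < j — impossible.

Unsatisfiable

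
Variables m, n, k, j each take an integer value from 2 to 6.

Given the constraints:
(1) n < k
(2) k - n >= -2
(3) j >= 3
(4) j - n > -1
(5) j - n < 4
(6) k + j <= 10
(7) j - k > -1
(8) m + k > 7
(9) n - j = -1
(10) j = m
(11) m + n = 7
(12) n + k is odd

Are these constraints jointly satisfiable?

Satisfiable

Try m = 4, n = 3, k = 4, j = 4.
Check constraint 2: k - n = 1; constraint 4: j - n = 1. The remaining constraints are straightforward to verify.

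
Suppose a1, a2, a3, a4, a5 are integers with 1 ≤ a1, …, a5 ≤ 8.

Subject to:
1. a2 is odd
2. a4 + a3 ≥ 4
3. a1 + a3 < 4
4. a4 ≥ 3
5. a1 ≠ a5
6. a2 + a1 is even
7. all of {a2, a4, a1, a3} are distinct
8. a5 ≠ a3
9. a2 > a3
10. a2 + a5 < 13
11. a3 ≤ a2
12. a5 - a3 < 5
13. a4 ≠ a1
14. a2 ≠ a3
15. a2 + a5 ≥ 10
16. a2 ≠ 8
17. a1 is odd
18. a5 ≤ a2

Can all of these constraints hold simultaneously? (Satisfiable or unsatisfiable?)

The assignment a1 = 1, a2 = 7, a3 = 2, a4 = 5, a5 = 4 works:
  constraint 2 holds since a4 + a3 = 7.
  constraint 3 holds since a1 + a3 = 3.
The rest check out directly.

Satisfiable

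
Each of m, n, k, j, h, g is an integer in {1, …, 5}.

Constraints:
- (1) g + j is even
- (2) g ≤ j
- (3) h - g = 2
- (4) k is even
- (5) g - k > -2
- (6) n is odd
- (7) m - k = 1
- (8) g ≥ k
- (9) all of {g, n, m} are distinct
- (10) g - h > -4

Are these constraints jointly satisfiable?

Take m = 3, n = 1, k = 2, j = 2, h = 4, g = 2. Then constraint 3: h - g = 2; constraint 5: g - k = 0, and every other listed constraint is also met.

Satisfiable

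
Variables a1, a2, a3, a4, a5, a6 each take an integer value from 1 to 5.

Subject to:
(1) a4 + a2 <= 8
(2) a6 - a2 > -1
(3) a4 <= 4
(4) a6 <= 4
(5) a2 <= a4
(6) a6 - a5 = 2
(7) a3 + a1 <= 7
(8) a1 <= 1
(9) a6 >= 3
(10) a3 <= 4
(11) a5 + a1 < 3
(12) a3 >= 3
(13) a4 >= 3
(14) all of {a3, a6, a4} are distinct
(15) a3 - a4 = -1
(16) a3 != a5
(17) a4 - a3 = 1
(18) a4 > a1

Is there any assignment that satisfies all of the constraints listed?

Unsatisfiable

Constraints 3, 4, 9, 10, 12, and 13 confine each of a3, a6, a4 to the 2 values {3, 4}.
Constraint 14 requires all 3 of them to be distinct, but only 2 values are available — impossible by the pigeonhole principle.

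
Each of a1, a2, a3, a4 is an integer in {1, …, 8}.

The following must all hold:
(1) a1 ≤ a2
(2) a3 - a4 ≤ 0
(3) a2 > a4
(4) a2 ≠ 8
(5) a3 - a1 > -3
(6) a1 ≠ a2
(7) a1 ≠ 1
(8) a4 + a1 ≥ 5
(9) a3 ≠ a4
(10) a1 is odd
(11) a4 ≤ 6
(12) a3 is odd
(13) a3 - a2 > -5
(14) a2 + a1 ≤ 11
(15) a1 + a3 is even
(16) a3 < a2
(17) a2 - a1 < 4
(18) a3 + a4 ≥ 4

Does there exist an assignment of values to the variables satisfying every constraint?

Satisfiable

Setting (a1, a2, a3, a4) = (3, 5, 1, 4) satisfies everything: constraint 2: a3 - a4 = -3; constraint 5: a3 - a1 = -2; constraint 8: a4 + a1 = 7, and the others follow.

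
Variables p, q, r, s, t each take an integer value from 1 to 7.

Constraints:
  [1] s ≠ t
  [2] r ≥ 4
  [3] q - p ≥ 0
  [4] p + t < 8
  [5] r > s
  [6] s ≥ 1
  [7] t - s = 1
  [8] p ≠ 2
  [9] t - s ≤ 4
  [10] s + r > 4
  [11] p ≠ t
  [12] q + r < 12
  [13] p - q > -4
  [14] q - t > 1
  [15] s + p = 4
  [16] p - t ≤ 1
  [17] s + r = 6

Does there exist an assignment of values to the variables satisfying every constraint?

Try p = 3, q = 6, r = 5, s = 1, t = 2.
Check constraint 3: q - p = 3; constraint 4: p + t = 5. The remaining constraints are straightforward to verify.

Satisfiable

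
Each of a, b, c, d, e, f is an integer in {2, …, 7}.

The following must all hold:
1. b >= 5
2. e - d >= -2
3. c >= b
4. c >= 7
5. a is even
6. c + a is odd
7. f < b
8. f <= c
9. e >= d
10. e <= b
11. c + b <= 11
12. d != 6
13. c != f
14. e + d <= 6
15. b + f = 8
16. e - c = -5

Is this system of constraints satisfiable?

Unsatisfiable

From constraint 4: c ≥ 7. From constraint 1: b ≥ 5. Hence c + b ≥ 12. But constraint 11 requires c + b ≤ 11, and 11 < 12. Contradiction.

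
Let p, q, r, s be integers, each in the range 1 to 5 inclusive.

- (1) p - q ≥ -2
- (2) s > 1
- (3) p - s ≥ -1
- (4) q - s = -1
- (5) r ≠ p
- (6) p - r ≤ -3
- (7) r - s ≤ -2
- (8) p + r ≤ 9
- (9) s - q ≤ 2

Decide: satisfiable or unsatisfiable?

Unsatisfiable

Constraints 1, 6, 7, and 9 give p − q ≥ -2, q − s ≥ -2, s − r ≥ 2, r − p ≥ 3.
Adding all 4 inequalities: the left sides telescope to 0, and the right sides sum to (-2) + (-2) + 2 + 3 = 1. So 0 ≥ 1, which is false.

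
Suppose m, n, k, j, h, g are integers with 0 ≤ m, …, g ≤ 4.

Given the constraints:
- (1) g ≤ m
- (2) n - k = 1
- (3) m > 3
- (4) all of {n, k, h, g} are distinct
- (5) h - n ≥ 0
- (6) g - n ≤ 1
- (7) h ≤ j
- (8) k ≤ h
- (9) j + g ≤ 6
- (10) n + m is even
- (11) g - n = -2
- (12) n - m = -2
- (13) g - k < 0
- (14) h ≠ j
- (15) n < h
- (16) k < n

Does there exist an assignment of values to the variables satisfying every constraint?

Satisfiable

The assignment m = 4, n = 2, k = 1, j = 4, h = 3, g = 0 works:
  constraint 2 holds since n - k = 1.
  constraint 5 holds since h - n = 1.
  constraint 6 holds since g - n = -2.
The rest check out directly.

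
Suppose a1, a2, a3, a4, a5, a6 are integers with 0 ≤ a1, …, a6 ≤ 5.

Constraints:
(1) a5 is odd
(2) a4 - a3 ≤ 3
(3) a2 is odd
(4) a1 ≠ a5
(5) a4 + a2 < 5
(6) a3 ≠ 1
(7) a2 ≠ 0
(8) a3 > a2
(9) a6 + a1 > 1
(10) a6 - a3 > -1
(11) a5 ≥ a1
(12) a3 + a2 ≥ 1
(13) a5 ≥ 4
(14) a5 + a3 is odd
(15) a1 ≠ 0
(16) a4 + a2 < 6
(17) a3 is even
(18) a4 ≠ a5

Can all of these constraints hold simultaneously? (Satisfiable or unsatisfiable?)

Satisfiable

Take a1 = 2, a2 = 1, a3 = 2, a4 = 2, a5 = 5, a6 = 2. Then constraint 2: a4 - a3 = 0; constraint 5: a4 + a2 = 3; constraint 9: a6 + a1 = 4, and every other listed constraint is also met.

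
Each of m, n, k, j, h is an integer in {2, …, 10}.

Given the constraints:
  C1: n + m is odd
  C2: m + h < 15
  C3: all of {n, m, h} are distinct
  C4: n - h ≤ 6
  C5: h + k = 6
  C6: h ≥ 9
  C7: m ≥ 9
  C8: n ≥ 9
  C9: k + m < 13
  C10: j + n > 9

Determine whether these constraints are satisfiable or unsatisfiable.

Constraints 6, 7, and 8 confine each of n, m, h to the 2 values {9, 10} (the domain already gives each ≤ 10).
Constraint 3 requires all 3 of them to be distinct, but only 2 values are available — impossible by the pigeonhole principle.

Unsatisfiable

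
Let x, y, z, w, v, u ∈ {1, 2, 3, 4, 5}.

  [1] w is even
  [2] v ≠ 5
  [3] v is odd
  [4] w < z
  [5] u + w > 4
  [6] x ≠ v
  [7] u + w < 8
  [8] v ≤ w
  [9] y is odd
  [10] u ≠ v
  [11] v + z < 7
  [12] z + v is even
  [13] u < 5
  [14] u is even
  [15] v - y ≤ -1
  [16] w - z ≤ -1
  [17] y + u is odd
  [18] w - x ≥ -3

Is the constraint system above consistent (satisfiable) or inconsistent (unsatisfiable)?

Take x = 4, y = 5, z = 5, w = 2, v = 1, u = 4. Then constraint 5: u + w = 6; constraint 7: u + w = 6; constraint 11: v + z = 6, and every other listed constraint is also met.

Satisfiable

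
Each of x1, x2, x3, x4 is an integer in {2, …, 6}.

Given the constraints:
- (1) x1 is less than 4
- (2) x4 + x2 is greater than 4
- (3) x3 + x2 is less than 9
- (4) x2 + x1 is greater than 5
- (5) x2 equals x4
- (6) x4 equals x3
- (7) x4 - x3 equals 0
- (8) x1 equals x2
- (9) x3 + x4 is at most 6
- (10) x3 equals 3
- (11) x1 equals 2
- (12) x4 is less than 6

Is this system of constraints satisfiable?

Unsatisfiable

Constraint 11 fixes x1 = 2 and constraint 10 fixes x3 = 3. Constraints 5, 6, and 8 give x1 = x2 = x4 = x3, so x1 = x3. But 2 ≠ 3 — contradiction.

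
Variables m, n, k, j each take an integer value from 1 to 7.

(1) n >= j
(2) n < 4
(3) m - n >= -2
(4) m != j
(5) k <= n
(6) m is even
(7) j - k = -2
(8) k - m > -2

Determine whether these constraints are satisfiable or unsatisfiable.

Try m = 4, n = 3, k = 3, j = 1.
Check constraint 3: m - n = 1; constraint 7: j - k = -2. The remaining constraints are straightforward to verify.

Satisfiable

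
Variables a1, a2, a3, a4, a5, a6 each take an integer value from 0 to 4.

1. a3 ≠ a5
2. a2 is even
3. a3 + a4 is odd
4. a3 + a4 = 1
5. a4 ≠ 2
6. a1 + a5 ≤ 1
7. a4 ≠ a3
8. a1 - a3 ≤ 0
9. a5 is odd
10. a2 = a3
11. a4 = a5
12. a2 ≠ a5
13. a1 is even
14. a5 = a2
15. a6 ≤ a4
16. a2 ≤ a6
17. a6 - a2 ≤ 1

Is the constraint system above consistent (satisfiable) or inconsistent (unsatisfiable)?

Unsatisfiable

From constraints 10, 11, and 14, a4 = a5 = a2 = a3, so a4 = a3. But constraint 7 says a4 ≠ a3. Contradiction.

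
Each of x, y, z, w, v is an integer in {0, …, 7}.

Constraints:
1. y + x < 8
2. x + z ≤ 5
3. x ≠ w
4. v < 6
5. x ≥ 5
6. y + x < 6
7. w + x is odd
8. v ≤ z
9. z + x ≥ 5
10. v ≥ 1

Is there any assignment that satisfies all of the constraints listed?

Unsatisfiable

From constraint 5: x ≥ 5. From constraints 8 and 10: z ≥ v ≥ 1. Hence x + z ≥ 6. But constraint 2 requires x + z ≤ 5, and 5 < 6. Contradiction.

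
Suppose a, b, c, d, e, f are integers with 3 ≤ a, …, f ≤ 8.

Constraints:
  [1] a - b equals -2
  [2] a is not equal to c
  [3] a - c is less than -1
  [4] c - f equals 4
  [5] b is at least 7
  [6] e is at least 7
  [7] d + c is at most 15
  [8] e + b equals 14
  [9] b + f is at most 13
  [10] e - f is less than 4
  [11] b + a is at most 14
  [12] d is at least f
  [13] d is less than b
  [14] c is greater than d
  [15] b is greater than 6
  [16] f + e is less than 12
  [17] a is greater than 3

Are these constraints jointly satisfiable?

Setting (a, b, c, d, e, f) = (5, 7, 8, 5, 7, 4) satisfies everything: constraint 1: a - b = -2; constraint 3: a - c = -3, and the others follow.

Satisfiable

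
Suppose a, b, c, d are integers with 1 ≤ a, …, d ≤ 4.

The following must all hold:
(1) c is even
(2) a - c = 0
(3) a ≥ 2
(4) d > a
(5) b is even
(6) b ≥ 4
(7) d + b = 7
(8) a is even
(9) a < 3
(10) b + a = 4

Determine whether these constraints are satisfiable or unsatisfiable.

Unsatisfiable

From constraint 6: b ≥ 4. From constraint 3: a ≥ 2. Hence b + a ≥ 6. But constraint 10 requires b + a = 4, and 4 < 6. Contradiction.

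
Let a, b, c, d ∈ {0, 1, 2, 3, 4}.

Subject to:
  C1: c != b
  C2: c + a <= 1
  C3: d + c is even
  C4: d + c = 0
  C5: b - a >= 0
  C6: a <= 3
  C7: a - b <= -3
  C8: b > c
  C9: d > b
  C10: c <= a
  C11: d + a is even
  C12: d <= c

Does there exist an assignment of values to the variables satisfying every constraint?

Unsatisfiable

Constraints 5, 9, 10, and 12 give b < d, d ≤ c, c ≤ a, a ≤ b. Chaining: b < d ≤ c ≤ a ≤ b, which forces b < b — impossible.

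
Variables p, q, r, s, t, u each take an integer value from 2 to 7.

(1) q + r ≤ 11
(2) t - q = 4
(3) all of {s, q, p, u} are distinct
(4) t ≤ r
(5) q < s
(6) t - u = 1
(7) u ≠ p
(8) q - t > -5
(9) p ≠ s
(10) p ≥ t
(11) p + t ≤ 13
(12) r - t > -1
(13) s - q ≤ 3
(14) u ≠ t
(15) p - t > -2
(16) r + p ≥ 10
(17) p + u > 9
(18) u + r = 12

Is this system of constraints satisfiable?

Satisfiable

Take p = 6, q = 2, r = 7, s = 4, t = 6, u = 5. Then constraint 1: q + r = 9; constraint 2: t - q = 4; constraint 6: t - u = 1, and every other listed constraint is also met.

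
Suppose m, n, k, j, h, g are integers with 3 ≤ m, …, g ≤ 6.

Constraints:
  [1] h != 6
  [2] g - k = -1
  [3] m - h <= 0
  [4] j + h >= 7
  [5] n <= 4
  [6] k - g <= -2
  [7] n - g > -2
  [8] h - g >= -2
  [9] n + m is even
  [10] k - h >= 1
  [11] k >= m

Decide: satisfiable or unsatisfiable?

Unsatisfiable

Constraints 6, 8, and 10 give h − g ≥ -2, g − k ≥ 2, k − h ≥ 1.
Adding all 3 inequalities: the left sides telescope to 0, and the right sides sum to (-2) + 2 + 1 = 1. So 0 ≥ 1, which is false.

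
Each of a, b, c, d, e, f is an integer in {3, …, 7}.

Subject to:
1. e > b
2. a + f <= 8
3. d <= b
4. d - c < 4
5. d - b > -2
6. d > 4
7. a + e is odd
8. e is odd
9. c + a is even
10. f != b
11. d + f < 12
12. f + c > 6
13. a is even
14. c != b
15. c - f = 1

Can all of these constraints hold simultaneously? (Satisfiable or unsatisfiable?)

One satisfying assignment is a = 4, b = 6, c = 4, d = 6, e = 7, f = 3.
For the less obvious constraints — constraint 2: a + f = 7; constraint 4: d - c = 2; constraint 5: d - b = 0 — and the others hold by inspection.

Satisfiable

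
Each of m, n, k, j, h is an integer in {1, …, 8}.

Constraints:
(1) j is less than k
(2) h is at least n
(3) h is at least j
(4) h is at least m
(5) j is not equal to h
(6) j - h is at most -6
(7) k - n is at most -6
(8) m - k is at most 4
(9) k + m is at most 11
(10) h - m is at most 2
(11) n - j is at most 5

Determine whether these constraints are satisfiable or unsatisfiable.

Constraints 6, 7, 8, 10, and 11 give h − j ≥ 6, j − n ≥ -5, n − k ≥ 6, k − m ≥ -4, m − h ≥ -2.
Adding all 5 inequalities: the left sides telescope to 0, and the right sides sum to 6 + (-5) + 6 + (-4) + (-2) = 1. So 0 ≥ 1, which is false.

Unsatisfiable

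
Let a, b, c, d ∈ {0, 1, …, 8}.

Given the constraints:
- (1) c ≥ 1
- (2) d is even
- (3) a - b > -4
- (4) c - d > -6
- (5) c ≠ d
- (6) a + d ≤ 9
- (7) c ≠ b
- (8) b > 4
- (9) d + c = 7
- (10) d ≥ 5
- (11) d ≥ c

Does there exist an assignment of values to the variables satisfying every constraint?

One satisfying assignment is a = 2, b = 5, c = 1, d = 6.
For the less obvious constraints — constraint 3: a - b = -3; constraint 4: c - d = -5 — and the others hold by inspection.

Satisfiable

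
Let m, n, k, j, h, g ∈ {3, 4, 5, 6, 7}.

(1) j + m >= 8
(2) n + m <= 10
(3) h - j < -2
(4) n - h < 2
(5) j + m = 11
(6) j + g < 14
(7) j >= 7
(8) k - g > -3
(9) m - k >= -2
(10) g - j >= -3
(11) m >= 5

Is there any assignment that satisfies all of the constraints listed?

From constraint 7: j ≥ 7. From constraint 11: m ≥ 5. Hence j + m ≥ 12. But constraint 5 requires j + m = 11, and 11 < 12. Contradiction.

Unsatisfiable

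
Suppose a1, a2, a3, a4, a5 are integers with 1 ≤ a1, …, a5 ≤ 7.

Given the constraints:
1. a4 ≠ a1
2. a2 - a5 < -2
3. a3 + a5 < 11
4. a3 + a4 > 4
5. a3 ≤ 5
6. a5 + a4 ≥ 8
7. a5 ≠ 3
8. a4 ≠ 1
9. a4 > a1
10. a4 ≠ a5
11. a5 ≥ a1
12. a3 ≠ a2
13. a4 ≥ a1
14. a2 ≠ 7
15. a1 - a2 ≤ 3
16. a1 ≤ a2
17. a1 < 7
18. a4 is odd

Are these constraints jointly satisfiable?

The assignment a1 = 2, a2 = 2, a3 = 3, a4 = 3, a5 = 6 works:
  constraint 2 holds since a2 - a5 = -4.
  constraint 3 holds since a3 + a5 = 9.
The rest check out directly.

Satisfiable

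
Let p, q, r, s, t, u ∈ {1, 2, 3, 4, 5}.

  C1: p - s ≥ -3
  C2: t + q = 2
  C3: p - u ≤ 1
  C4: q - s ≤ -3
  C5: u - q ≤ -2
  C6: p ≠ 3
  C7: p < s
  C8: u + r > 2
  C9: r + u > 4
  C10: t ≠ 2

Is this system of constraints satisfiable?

Constraints 1, 3, 4, and 5 give u − p ≥ -1, p − s ≥ -3, s − q ≥ 3, q − u ≥ 2.
Adding all 4 inequalities: the left sides telescope to 0, and the right sides sum to (-1) + (-3) + 3 + 2 = 1. So 0 ≥ 1, which is false.

Unsatisfiable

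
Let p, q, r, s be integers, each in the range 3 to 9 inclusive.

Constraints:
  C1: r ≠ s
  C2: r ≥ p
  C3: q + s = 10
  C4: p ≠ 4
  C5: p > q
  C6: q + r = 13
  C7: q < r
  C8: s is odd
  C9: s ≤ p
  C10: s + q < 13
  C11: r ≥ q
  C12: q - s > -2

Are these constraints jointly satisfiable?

Satisfiable

Try p = 6, q = 5, r = 8, s = 5.
Check constraint 3: q + s = 10; constraint 6: q + r = 13. The remaining constraints are straightforward to verify.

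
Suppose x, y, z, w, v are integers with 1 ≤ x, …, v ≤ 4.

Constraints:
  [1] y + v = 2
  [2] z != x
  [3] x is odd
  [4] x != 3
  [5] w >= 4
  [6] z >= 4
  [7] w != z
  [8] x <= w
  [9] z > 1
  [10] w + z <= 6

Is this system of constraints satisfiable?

Unsatisfiable

From constraint 5: w ≥ 4. From constraint 6: z ≥ 4. Hence w + z ≥ 8. But constraint 10 requires w + z ≤ 6, and 6 < 8. Contradiction.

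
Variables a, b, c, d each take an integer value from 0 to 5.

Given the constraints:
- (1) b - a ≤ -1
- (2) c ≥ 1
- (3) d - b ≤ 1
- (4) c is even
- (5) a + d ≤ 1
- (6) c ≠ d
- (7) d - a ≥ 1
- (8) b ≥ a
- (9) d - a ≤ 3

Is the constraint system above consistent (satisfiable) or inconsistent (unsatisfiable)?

Unsatisfiable

Constraints 1, 3, and 7 give b − d ≥ -1, d − a ≥ 1, a − b ≥ 1.
Adding all 3 inequalities: the left sides telescope to 0, and the right sides sum to (-1) + 1 + 1 = 1. So 0 ≥ 1, which is false.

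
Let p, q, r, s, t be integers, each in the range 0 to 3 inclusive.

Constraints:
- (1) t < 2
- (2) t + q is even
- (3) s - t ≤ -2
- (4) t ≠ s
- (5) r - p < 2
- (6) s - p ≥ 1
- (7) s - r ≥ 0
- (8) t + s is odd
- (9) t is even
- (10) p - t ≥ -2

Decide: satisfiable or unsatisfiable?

Constraints 3, 6, and 10 give t − s ≥ 2, s − p ≥ 1, p − t ≥ -2.
Adding all 3 inequalities: the left sides telescope to 0, and the right sides sum to 2 + 1 + (-2) = 1. So 0 ≥ 1, which is false.

Unsatisfiable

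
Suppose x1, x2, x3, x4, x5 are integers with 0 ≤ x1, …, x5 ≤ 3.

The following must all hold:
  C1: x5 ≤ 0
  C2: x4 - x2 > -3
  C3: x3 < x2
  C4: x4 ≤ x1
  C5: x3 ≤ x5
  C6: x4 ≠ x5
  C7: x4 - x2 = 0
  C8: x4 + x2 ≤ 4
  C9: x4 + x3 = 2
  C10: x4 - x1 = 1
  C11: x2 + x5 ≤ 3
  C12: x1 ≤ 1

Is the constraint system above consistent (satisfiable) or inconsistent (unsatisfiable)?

From constraints 4 and 12: x4 ≤ x1 ≤ 1. From constraints 1 and 5: x3 ≤ x5 ≤ 0. Hence x4 + x3 ≤ 1. But constraint 9 requires x4 + x3 = 2, and 2 > 1. Contradiction.

Unsatisfiable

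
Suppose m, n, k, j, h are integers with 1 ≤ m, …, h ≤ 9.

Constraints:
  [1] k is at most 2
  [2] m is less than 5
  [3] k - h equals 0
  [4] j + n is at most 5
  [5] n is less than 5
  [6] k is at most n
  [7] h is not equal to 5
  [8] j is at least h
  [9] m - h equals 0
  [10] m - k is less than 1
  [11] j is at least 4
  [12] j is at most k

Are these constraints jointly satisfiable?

From constraints 11 and 12: k ≥ j and j ≥ 4, so k ≥ 4. From constraint 1: k ≤ 2. But 2 < 4, so no value of k works.

Unsatisfiable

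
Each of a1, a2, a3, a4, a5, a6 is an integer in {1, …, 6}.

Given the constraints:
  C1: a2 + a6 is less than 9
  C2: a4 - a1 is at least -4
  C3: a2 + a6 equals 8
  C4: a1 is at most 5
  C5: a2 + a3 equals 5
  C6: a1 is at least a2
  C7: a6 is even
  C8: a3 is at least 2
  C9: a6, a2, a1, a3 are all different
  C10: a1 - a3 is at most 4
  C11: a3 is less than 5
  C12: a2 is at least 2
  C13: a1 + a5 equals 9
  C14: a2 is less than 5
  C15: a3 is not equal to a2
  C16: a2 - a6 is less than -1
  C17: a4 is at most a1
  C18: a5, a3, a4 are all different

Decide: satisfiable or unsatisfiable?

The assignment a1 = 5, a2 = 2, a3 = 3, a4 = 1, a5 = 4, a6 = 6 works:
  constraint 1 holds since a2 + a6 = 8.
  constraint 2 holds since a4 - a1 = -4.
The rest check out directly.

Satisfiable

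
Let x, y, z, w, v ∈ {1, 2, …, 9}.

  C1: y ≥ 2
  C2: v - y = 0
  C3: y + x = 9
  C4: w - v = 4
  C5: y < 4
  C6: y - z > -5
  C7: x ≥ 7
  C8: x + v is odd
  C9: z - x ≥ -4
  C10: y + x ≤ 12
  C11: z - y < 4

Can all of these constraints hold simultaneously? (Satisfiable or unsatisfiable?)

Try x = 7, y = 2, z = 4, w = 6, v = 2.
Check constraint 2: v - y = 0; constraint 3: y + x = 9. The remaining constraints are straightforward to verify.

Satisfiable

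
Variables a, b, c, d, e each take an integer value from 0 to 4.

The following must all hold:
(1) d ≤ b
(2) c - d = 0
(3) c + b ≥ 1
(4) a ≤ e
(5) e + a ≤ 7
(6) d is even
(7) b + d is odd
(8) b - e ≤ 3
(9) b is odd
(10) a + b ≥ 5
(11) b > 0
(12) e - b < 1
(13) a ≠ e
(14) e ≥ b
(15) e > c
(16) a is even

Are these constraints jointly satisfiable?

Satisfiable

Take a = 2, b = 3, c = 0, d = 0, e = 3. Then constraint 2: c - d = 0; constraint 3: c + b = 3; constraint 5: e + a = 5, and every other listed constraint is also met.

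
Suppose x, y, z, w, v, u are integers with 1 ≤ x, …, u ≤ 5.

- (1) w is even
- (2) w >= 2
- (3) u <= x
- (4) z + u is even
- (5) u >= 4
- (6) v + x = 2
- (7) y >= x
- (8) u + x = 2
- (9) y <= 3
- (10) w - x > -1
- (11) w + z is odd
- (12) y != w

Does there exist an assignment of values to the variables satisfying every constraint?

Unsatisfiable

From constraints 3 and 5: x ≥ u and u ≥ 4, so x ≥ 4. From constraints 7 and 9: x ≤ y and y ≤ 3, so x ≤ 3. But 3 < 4, so no value of x works.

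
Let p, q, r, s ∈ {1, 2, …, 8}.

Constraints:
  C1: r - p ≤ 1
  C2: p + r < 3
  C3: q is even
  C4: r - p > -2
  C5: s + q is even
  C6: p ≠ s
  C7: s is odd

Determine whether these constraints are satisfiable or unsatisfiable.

Constraint 7 makes s odd and constraint 3 makes q even, so s + q must be odd. Constraint 5 says s + q is even — contradiction.

Unsatisfiable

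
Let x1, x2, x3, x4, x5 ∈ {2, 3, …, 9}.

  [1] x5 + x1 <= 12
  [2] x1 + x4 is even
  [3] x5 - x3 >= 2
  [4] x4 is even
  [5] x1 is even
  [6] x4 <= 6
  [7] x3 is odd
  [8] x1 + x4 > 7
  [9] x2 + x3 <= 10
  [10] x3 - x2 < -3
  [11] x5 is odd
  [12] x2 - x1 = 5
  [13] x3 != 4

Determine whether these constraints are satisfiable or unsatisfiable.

Satisfiable

The assignment x1 = 2, x2 = 7, x3 = 3, x4 = 6, x5 = 7 works:
  constraint 1 holds since x5 + x1 = 9.
  constraint 3 holds since x5 - x3 = 4.
The rest check out directly.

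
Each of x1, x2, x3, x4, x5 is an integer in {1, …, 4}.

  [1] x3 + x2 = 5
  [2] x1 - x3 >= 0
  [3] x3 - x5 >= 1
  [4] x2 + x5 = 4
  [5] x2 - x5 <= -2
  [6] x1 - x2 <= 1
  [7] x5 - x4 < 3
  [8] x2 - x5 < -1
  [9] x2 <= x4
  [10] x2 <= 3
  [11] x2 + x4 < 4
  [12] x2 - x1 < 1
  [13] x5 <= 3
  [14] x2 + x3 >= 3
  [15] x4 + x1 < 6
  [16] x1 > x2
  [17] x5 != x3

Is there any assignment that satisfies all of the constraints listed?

Constraints 2, 3, 5, and 6 give x2 − x1 ≥ -1, x1 − x3 ≥ 0, x3 − x5 ≥ 1, x5 − x2 ≥ 2.
Adding all 4 inequalities: the left sides telescope to 0, and the right sides sum to (-1) + 0 + 1 + 2 = 2. So 0 ≥ 2, which is false.

Unsatisfiable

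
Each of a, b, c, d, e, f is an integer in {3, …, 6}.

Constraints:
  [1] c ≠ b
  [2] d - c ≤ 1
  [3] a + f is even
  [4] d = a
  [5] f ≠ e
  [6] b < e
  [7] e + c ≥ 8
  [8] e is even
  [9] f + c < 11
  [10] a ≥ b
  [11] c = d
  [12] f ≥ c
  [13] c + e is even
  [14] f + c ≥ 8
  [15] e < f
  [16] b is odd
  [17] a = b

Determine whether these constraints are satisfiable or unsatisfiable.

Unsatisfiable

From constraints 4, 11, and 17, c = d = a = b, so c = b. But constraint 1 says c ≠ b. Contradiction.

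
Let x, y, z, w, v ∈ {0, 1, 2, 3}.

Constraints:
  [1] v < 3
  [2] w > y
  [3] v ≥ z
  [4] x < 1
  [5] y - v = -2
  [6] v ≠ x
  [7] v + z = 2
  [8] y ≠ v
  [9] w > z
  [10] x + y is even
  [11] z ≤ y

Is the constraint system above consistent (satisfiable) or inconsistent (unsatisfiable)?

Satisfiable

Take x = 0, y = 0, z = 0, w = 2, v = 2. Then constraint 5: y - v = -2; constraint 7: v + z = 2; constraint 10: x + y = 0 is even, and every other listed constraint is also met.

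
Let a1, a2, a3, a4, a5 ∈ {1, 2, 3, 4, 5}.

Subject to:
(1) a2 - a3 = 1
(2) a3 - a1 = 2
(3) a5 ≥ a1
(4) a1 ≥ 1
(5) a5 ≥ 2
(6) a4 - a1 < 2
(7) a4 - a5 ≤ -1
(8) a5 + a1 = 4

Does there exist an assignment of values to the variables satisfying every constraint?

Satisfiable

Try a1 = 1, a2 = 4, a3 = 3, a4 = 2, a5 = 3.
Check constraint 1: a2 - a3 = 1; constraint 2: a3 - a1 = 2. The remaining constraints are straightforward to verify.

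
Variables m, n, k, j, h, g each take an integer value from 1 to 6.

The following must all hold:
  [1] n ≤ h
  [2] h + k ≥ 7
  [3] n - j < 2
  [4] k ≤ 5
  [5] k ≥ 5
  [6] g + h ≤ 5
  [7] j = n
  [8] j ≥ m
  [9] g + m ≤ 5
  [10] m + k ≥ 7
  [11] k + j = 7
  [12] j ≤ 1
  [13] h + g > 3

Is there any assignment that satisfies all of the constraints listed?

From constraints 8 and 12: m ≤ j ≤ 1. From constraint 4: k ≤ 5. Hence m + k ≤ 6. But constraint 10 requires m + k ≥ 7, and 7 > 6. Contradiction.

Unsatisfiable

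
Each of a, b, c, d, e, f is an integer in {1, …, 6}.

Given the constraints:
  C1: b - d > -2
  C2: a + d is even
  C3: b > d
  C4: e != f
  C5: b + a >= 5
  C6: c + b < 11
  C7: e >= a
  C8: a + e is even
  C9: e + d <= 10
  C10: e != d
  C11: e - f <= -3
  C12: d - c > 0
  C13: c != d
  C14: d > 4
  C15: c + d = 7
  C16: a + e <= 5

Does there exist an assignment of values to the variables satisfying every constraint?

Try a = 1, b = 6, c = 2, d = 5, e = 3, f = 6.
Check constraint 1: b - d = 1; constraint 5: b + a = 7. The remaining constraints are straightforward to verify.

Satisfiable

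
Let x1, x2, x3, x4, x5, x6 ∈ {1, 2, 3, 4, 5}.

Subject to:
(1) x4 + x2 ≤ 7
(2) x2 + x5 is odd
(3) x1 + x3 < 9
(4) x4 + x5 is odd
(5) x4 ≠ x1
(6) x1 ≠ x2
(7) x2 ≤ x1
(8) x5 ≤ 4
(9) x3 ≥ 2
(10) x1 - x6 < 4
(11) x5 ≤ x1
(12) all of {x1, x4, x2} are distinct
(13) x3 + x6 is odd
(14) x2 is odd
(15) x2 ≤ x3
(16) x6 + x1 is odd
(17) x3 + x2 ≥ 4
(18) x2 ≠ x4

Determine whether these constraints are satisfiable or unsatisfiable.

Satisfiable

Try x1 = 3, x2 = 1, x3 = 5, x4 = 5, x5 = 2, x6 = 2.
Check constraint 1: x4 + x2 = 6; constraint 3: x1 + x3 = 8. The remaining constraints are straightforward to verify.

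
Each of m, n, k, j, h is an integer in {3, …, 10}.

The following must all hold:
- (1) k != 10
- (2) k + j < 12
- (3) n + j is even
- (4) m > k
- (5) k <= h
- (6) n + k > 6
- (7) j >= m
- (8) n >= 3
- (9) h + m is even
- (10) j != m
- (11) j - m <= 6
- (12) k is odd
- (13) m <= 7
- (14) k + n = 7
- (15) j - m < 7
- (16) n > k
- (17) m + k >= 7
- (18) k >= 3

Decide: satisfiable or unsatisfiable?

Satisfiable

One satisfying assignment is m = 4, n = 4, k = 3, j = 8, h = 4.
For the less obvious constraints — constraint 2: k + j = 11; constraint 6: n + k = 7; constraint 11: j - m = 4 — and the others hold by inspection.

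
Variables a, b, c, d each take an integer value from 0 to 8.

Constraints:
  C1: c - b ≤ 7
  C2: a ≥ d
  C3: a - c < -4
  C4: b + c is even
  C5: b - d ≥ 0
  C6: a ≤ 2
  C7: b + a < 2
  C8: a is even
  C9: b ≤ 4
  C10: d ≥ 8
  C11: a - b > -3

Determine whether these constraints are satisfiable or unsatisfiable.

From constraint 10: d ≥ 8. From constraints 2 and 6: d ≤ a and a ≤ 2, so d ≤ 2. But 2 < 8, so no value of d works.

Unsatisfiable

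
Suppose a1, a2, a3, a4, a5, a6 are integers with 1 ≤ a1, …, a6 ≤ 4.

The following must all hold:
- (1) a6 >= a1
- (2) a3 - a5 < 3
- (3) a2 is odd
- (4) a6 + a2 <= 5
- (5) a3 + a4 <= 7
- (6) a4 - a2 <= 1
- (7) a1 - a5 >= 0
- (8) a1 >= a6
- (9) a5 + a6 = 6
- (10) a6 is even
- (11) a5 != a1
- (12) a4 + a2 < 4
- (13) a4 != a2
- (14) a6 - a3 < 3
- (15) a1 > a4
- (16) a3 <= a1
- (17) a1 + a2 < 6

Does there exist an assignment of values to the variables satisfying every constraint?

Take a1 = 4, a2 = 1, a3 = 2, a4 = 2, a5 = 2, a6 = 4. Then constraint 2: a3 - a5 = 0; constraint 4: a6 + a2 = 5, and every other listed constraint is also met.

Satisfiable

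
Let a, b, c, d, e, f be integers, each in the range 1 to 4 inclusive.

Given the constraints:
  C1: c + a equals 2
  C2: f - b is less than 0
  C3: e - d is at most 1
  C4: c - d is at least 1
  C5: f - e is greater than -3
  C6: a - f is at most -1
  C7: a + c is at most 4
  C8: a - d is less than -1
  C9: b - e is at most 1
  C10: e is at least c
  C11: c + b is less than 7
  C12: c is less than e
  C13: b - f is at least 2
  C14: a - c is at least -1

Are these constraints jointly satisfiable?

Unsatisfiable

Constraints 3, 4, 6, 9, 13, and 14 give b − f ≥ 2, f − a ≥ 1, a − c ≥ -1, c − d ≥ 1, d − e ≥ -1, e − b ≥ -1.
Adding all 6 inequalities: the left sides telescope to 0, and the right sides sum to 2 + 1 + (-1) + 1 + (-1) + (-1) = 1. So 0 ≥ 1, which is false.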